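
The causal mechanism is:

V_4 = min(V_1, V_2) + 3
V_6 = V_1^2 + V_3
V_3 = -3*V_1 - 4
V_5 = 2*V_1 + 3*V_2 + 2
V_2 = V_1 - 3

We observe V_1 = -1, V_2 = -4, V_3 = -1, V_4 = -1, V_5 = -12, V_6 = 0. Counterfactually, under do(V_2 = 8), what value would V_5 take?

24

do(V_2=8) replaces the equation V_2 = V_1 - 3 with the constant V_2 = 8.
V_5 = 2*V_1 + 3*V_2 + 2  [with V_1=-1, V_2=8]  = 24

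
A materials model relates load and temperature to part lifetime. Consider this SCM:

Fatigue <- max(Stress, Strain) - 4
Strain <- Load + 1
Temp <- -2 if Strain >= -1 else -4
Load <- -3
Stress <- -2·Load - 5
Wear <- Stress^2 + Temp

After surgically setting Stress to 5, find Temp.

Under do(Stress=5), the mechanism Stress <- -2·Load - 5 is discarded; Stress is fixed at 5.
Since Temp is not a descendant of the intervened variable, it is unaffected.
Strain = Load + 1  [with Load=-3]  = -2
Temp = -2 if Strain >= -1 else -4  [with Strain=-2]  = -4

-4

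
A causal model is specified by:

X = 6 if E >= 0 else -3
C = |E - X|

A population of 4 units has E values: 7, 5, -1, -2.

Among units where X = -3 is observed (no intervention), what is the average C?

E[C|X=-3] averages over only the 2 units with X=-3 (E = -1, -2): C = 2, 1, mean 1.5.

1.5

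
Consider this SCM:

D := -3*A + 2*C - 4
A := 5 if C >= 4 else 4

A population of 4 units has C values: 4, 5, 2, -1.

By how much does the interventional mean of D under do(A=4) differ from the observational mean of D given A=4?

do(A=4) breaks A's dependence on C. With A=4 fixed, D across the units is -8, -6, -12, -18, mean -11.
Observing A=4 restricts to units where A's equation naturally yields 4: C ∈ {2, -1}. In that subpopulation D = -12, -18, mean -15.
Difference = -11 − (-15) = 4.

4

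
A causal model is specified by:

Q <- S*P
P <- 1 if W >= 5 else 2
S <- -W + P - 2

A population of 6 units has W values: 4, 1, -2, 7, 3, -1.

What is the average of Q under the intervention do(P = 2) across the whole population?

Every unit gets P=2 under the intervention. Q values become -8, -2, 4, -14, -6, 2; E[Q|do(P=2)] = -4.

-4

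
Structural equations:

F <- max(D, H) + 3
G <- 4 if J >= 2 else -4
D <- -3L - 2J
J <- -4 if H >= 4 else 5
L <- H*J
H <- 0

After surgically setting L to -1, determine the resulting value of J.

5

Under do(L=-1), the mechanism L <- H*J is discarded; L is fixed at -1.
Since J is not a descendant of the intervened variable, it is unaffected.
J = -4 if H >= 4 else 5  [with H=0]  = 5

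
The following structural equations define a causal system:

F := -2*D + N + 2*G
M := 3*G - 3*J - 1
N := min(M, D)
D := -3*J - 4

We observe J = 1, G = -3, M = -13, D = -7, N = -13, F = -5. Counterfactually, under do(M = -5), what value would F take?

1

The intervention breaks the incoming arrows to M: M := 3*G - 3*J - 1 no longer applies, and M = -5.
D = -3*J - 4  [with J=1]  = -7
N = min(M, D)  [with M=-5, D=-7]  = -7
F = -2*D + N + 2*G  [with D=-7, N=-7, G=-3]  = 1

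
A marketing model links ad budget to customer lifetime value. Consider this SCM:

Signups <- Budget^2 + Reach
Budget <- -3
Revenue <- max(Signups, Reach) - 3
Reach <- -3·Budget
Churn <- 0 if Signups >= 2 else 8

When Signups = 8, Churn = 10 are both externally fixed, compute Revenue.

Setting Signups = 8, Churn = 10 by intervention discards those variables' equations.
Reach = -3·Budget  [with Budget=-3]  = 9
Revenue = max(Signups, Reach) - 3  [with Signups=8, Reach=9]  = 6

6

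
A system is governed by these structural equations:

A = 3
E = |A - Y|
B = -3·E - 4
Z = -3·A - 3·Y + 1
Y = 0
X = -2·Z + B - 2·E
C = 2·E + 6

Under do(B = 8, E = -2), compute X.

28

Under do(B = 8, E = -2), each intervened variable's structural equation is replaced by its fixed value.
Z = -3·A - 3·Y + 1  [with A=3, Y=0]  = -8
X = -2·Z + B - 2·E  [with Z=-8, B=8, E=-2]  = 28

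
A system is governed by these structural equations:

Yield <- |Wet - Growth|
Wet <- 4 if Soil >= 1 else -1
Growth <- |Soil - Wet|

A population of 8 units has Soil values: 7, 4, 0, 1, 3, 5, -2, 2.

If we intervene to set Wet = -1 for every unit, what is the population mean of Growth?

Every unit gets Wet=-1 under the intervention. Growth values become 8, 5, 1, 2, 4, 6, 1, 3; E[Growth|do(Wet=-1)] = 3.75.

3.75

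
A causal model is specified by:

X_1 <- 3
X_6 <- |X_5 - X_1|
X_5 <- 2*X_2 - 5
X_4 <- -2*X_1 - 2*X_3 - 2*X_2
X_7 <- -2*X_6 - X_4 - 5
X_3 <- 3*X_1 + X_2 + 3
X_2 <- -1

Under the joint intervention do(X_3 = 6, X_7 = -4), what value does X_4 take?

The joint intervention fixes X_3 = 6, X_7 = -4, removing each variable's own equation.
X_4 = -2*X_1 - 2*X_3 - 2*X_2  [with X_1=3, X_3=6, X_2=-1]  = -16

-16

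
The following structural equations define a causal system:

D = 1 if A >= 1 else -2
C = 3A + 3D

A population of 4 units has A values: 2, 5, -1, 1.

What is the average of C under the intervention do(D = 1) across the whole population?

do(D=1) breaks D's dependence on A. With D=1 fixed, C across the units is 9, 18, 0, 6, mean 8.25.

8.25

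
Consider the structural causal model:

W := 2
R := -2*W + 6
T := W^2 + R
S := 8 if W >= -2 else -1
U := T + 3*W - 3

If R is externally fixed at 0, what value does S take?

8

Under do(R=0), the mechanism R := -2*W + 6 is discarded; R is fixed at 0.
Since S is not a descendant of the intervened variable, it is unaffected.
S = 8 if W >= -2 else -1  [with W=2]  = 8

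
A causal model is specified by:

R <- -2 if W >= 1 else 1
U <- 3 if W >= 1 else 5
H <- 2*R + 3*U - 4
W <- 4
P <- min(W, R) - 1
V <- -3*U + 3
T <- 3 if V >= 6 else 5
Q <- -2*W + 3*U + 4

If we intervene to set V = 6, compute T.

3

do(V=6) replaces the equation V <- -3*U + 3 with the constant V = 6.
T = 3 if V >= 6 else 5  [with V=6]  = 3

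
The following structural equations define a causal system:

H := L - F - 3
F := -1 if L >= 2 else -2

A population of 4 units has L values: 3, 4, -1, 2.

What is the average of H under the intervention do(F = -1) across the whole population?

0

Every unit gets F=-1 under the intervention. H values become 1, 2, -3, 0; E[H|do(F=-1)] = 0.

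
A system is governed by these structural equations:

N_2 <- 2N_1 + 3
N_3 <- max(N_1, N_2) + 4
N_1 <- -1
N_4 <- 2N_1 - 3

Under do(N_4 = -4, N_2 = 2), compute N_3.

6

Setting N_4 = -4, N_2 = 2 by intervention discards those variables' equations.
N_3 = max(N_1, N_2) + 4  [with N_1=-1, N_2=2]  = 6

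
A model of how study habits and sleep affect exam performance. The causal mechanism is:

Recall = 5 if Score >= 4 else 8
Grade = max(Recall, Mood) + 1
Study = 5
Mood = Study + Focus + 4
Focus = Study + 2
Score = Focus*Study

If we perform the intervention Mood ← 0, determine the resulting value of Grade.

6

Under do(Mood=0), the mechanism Mood = Study + Focus + 4 is discarded; Mood is fixed at 0.
Focus = Study + 2  [with Study=5]  = 7
Score = Focus*Study  [with Focus=7, Study=5]  = 35
Recall = 5 if Score >= 4 else 8  [with Score=35]  = 5
Grade = max(Recall, Mood) + 1  [with Recall=5, Mood=0]  = 6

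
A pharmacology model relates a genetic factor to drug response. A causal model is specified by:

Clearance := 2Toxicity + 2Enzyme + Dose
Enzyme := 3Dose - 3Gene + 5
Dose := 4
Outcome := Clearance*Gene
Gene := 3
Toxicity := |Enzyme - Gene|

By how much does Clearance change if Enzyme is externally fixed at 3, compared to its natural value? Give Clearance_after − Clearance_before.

do(Enzyme=3) replaces the equation Enzyme := 3Dose - 3Gene + 5 with the constant Enzyme = 3.
Toxicity = |Enzyme - Gene|  [with Enzyme=3, Gene=3]  = 0
Clearance = 2Toxicity + 2Enzyme + Dose  [with Toxicity=0, Enzyme=3, Dose=4]  = 10
Without intervention: Enzyme = 3Dose - 3Gene + 5  [with Dose=4, Gene=3]  = 8; Toxicity = |Enzyme - Gene|  [with Enzyme=8, Gene=3]  = 5; Clearance = 2Toxicity + 2Enzyme + Dose  [with Toxicity=5, Enzyme=8, Dose=4]  = 30.
Change = 10 − 30 = -20.

-20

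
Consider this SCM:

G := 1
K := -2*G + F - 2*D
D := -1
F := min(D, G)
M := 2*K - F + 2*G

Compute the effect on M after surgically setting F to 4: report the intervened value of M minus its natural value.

5

do(F=4) replaces the equation F := min(D, G) with the constant F = 4.
K = -2*G + F - 2*D  [with G=1, F=4, D=-1]  = 4
M = 2*K - F + 2*G  [with K=4, F=4, G=1]  = 6
Without intervention: F = min(D, G)  [with D=-1, G=1]  = -1; K = -2*G + F - 2*D  [with G=1, F=-1, D=-1]  = -1; M = 2*K - F + 2*G  [with K=-1, F=-1, G=1]  = 1.
Change = 6 − 1 = 5.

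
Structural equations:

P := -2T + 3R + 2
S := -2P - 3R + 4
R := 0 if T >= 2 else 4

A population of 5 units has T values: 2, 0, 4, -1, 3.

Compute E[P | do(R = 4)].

10.8

The intervention sets R=4 in all 5 units regardless of T. Recomputing P per unit gives 10, 14, 6, 16, 8; average 10.8.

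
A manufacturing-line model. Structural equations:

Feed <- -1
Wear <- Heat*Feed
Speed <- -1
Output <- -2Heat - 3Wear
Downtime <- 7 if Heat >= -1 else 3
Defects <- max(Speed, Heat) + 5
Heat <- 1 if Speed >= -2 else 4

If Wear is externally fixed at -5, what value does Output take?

13

Under do(Wear=-5), the mechanism Wear <- Heat*Feed is discarded; Wear is fixed at -5.
Heat = 1 if Speed >= -2 else 4  [with Speed=-1]  = 1
Output = -2Heat - 3Wear  [with Heat=1, Wear=-5]  = 13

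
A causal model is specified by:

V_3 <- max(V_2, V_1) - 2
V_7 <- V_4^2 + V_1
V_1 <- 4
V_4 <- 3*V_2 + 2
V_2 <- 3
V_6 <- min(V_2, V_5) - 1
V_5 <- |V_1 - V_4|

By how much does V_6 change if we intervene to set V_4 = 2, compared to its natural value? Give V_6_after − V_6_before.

Under do(V_4=2), the mechanism V_4 <- 3*V_2 + 2 is discarded; V_4 is fixed at 2.
V_5 = |V_1 - V_4|  [with V_1=4, V_4=2]  = 2
V_6 = min(V_2, V_5) - 1  [with V_2=3, V_5=2]  = 1
Without intervention: V_4 = 3*V_2 + 2  [with V_2=3]  = 11; V_5 = |V_1 - V_4|  [with V_1=4, V_4=11]  = 7; V_6 = min(V_2, V_5) - 1  [with V_2=3, V_5=7]  = 2.
Change = 1 − 2 = -1.

-1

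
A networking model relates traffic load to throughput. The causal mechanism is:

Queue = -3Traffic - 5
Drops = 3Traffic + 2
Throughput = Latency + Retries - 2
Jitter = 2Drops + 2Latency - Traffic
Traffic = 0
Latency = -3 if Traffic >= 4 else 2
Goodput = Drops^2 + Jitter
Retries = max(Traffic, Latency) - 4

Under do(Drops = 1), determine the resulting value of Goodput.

do(Drops=1) replaces the equation Drops = 3Traffic + 2 with the constant Drops = 1.
Latency = -3 if Traffic >= 4 else 2  [with Traffic=0]  = 2
Jitter = 2Drops + 2Latency - Traffic  [with Drops=1, Latency=2, Traffic=0]  = 6
Goodput = Drops^2 + Jitter  [with Drops=1, Jitter=6]  = 7

7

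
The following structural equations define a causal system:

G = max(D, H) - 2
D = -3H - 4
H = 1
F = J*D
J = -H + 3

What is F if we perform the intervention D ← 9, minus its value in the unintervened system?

Under do(D=9), the mechanism D = -3H - 4 is discarded; D is fixed at 9.
J = -H + 3  [with H=1]  = 2
F = J*D  [with J=2, D=9]  = 18
Without intervention: D = -3H - 4  [with H=1]  = -7; J = -H + 3  [with H=1]  = 2; F = J*D  [with J=2, D=-7]  = -14.
Change = 18 − (-14) = 32.

32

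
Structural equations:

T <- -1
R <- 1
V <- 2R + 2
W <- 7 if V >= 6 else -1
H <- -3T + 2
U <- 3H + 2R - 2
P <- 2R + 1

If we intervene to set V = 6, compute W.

The intervention breaks the incoming arrows to V: V <- 2R + 2 no longer applies, and V = 6.
W = 7 if V >= 6 else -1  [with V=6]  = 7

7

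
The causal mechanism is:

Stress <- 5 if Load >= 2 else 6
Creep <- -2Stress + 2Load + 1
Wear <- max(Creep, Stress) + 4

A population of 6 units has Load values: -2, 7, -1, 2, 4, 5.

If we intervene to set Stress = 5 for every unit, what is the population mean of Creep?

-4

The intervention sets Stress=5 in all 6 units regardless of Load. Recomputing Creep per unit gives -13, 5, -11, -5, -1, 1; average -4.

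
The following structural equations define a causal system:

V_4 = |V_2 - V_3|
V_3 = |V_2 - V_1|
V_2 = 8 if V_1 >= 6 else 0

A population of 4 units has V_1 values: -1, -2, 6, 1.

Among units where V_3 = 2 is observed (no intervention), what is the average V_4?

Conditioning on V_3=2 selects the 2 unit(s) with V_1 ∈ {-2, 6}. Their V_4 values: 2, 6. Mean = 4.

4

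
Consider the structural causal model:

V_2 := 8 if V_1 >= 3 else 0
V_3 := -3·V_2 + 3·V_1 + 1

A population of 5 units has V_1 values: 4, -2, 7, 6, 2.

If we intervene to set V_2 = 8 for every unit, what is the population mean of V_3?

-12.8

do(V_2=8) breaks V_2's dependence on V_1. With V_2=8 fixed, V_3 across the units is -11, -29, -2, -5, -17, mean -12.8.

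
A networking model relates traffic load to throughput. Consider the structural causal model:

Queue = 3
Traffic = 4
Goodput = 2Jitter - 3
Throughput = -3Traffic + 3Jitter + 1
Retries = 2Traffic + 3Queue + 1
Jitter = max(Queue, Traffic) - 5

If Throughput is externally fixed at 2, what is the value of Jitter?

-1

The intervention breaks the incoming arrows to Throughput: Throughput = -3Traffic + 3Jitter + 1 no longer applies, and Throughput = 2.
Since Jitter is not a descendant of the intervened variable, it is unaffected.
Jitter = max(Queue, Traffic) - 5  [with Queue=3, Traffic=4]  = -1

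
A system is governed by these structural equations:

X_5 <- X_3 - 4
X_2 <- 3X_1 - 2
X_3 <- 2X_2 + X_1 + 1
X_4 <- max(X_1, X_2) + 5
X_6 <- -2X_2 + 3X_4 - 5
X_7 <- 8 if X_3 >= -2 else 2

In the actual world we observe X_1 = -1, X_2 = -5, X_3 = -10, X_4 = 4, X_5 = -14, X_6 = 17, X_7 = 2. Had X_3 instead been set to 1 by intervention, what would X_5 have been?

do(X_3=1) replaces the equation X_3 <- 2X_2 + X_1 + 1 with the constant X_3 = 1.
X_5 = X_3 - 4  [with X_3=1]  = -3

-3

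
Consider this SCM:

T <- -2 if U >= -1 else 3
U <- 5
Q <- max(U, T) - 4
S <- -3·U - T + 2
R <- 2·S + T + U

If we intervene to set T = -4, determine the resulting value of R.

Under do(T=-4), the mechanism T <- -2 if U >= -1 else 3 is discarded; T is fixed at -4.
S = -3·U - T + 2  [with U=5, T=-4]  = -9
R = 2·S + T + U  [with S=-9, T=-4, U=5]  = -17

-17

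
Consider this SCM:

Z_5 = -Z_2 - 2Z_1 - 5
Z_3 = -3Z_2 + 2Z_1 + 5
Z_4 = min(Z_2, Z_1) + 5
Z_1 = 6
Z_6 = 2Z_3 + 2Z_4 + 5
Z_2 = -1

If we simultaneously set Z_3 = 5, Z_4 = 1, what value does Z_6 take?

Setting Z_3 = 5, Z_4 = 1 by intervention discards those variables' equations.
Z_6 = 2Z_3 + 2Z_4 + 5  [with Z_3=5, Z_4=1]  = 17

17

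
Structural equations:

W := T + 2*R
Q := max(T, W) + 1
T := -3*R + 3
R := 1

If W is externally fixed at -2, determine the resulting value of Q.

The intervention breaks the incoming arrows to W: W := T + 2*R no longer applies, and W = -2.
T = -3*R + 3  [with R=1]  = 0
Q = max(T, W) + 1  [with T=0, W=-2]  = 1

1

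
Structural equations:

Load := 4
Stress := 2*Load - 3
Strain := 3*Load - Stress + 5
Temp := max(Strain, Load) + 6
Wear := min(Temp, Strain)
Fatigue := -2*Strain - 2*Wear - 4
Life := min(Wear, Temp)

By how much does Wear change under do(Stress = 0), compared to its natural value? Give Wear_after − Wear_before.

do(Stress=0) replaces the equation Stress := 2*Load - 3 with the constant Stress = 0.
Strain = 3*Load - Stress + 5  [with Load=4, Stress=0]  = 17
Temp = max(Strain, Load) + 6  [with Strain=17, Load=4]  = 23
Wear = min(Temp, Strain)  [with Temp=23, Strain=17]  = 17
Without intervention: Stress = 2*Load - 3  [with Load=4]  = 5; Strain = 3*Load - Stress + 5  [with Load=4, Stress=5]  = 12; Temp = max(Strain, Load) + 6  [with Strain=12, Load=4]  = 18; Wear = min(Temp, Strain)  [with Temp=18, Strain=12]  = 12.
Change = 17 − 12 = 5.

5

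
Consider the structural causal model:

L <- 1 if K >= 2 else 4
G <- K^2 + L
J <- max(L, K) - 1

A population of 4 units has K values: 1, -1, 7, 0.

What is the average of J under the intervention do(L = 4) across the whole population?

do(L=4) breaks L's dependence on K. With L=4 fixed, J across the units is 3, 3, 6, 3, mean 3.75.

3.75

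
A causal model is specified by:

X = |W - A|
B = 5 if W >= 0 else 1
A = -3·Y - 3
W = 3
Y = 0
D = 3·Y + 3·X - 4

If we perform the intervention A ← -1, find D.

8

The intervention breaks the incoming arrows to A: A = -3·Y - 3 no longer applies, and A = -1.
X = |W - A|  [with W=3, A=-1]  = 4
D = 3·Y + 3·X - 4  [with Y=0, X=4]  = 8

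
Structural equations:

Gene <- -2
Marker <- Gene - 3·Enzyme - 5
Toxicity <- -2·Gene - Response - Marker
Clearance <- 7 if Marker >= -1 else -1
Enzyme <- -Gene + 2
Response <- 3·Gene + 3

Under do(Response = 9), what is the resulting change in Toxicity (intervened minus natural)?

Intervening sets Response = 9 and removes its equation (Response <- 3·Gene + 3).
Enzyme = -Gene + 2  [with Gene=-2]  = 4
Marker = Gene - 3·Enzyme - 5  [with Gene=-2, Enzyme=4]  = -19
Toxicity = -2·Gene - Response - Marker  [with Gene=-2, Response=9, Marker=-19]  = 14
Without intervention: Enzyme = -Gene + 2  [with Gene=-2]  = 4; Marker = Gene - 3·Enzyme - 5  [with Gene=-2, Enzyme=4]  = -19; Response = 3·Gene + 3  [with Gene=-2]  = -3; Toxicity = -2·Gene - Response - Marker  [with Gene=-2, Response=-3, Marker=-19]  = 26.
Change = 14 − 26 = -12.

-12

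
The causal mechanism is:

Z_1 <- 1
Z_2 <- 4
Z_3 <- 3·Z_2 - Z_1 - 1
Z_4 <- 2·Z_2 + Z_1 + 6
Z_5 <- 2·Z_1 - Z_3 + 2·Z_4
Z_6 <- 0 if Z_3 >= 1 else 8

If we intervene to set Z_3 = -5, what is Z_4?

15

The intervention breaks the incoming arrows to Z_3: Z_3 <- 3·Z_2 - Z_1 - 1 no longer applies, and Z_3 = -5.
Z_4 is not downstream of the intervention, so its value is determined by the original equations.
Z_4 = 2·Z_2 + Z_1 + 6  [with Z_2=4, Z_1=1]  = 15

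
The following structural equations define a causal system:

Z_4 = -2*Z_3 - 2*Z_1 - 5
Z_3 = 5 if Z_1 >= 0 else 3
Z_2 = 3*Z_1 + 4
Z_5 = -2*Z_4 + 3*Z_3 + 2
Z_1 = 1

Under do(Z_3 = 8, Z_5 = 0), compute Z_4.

-23

The joint intervention fixes Z_3 = 8, Z_5 = 0, removing each variable's own equation.
Z_4 = -2*Z_3 - 2*Z_1 - 5  [with Z_3=8, Z_1=1]  = -23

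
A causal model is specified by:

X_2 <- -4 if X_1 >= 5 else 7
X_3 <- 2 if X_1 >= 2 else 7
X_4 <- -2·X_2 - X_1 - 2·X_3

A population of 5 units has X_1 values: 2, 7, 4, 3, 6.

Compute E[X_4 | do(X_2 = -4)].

do(X_2=-4) breaks X_2's dependence on X_1. With X_2=-4 fixed, X_4 across the units is 2, -3, 0, 1, -2, mean -0.4.

-0.4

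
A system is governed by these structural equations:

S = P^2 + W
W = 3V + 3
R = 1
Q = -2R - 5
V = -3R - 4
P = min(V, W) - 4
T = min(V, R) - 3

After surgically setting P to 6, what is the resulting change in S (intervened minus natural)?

The intervention breaks the incoming arrows to P: P = min(V, W) - 4 no longer applies, and P = 6.
V = -3R - 4  [with R=1]  = -7
W = 3V + 3  [with V=-7]  = -18
S = P^2 + W  [with P=6, W=-18]  = 18
Without intervention: V = -3R - 4  [with R=1]  = -7; W = 3V + 3  [with V=-7]  = -18; P = min(V, W) - 4  [with V=-7, W=-18]  = -22; S = P^2 + W  [with P=-22, W=-18]  = 466.
Change = 18 − 466 = -448.

-448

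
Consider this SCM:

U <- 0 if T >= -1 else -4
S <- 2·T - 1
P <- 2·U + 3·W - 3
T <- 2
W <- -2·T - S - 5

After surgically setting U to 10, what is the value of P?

-19

Intervening sets U = 10 and removes its equation (U <- 0 if T >= -1 else -4).
S = 2·T - 1  [with T=2]  = 3
W = -2·T - S - 5  [with T=2, S=3]  = -12
P = 2·U + 3·W - 3  [with U=10, W=-12]  = -19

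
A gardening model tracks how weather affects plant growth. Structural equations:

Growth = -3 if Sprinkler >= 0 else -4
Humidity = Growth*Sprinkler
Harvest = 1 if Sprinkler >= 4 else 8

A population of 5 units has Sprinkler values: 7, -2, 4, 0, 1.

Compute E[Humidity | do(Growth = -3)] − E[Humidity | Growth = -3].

Every unit gets Growth=-3 under the intervention. Humidity values become -21, 6, -12, 0, -3; E[Humidity|do(Growth=-3)] = -6.
E[Humidity|Growth=-3] averages over only the 4 units with Growth=-3 (Sprinkler = 7, 4, 0, 1): Humidity = -21, -12, 0, -3, mean -9.
Difference = -6 − (-9) = 3.

3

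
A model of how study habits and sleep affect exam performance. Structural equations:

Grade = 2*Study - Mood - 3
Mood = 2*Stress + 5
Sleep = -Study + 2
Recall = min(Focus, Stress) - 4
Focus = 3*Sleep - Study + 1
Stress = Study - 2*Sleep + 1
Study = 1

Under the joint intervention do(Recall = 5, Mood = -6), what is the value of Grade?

Setting Recall = 5, Mood = -6 by intervention discards those variables' equations.
Grade = 2*Study - Mood - 3  [with Study=1, Mood=-6]  = 5

5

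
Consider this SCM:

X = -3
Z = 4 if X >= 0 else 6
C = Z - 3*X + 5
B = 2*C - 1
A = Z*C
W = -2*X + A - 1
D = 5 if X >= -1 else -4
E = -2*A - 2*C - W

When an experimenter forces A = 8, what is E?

-69

do(A=8) replaces the equation A = Z*C with the constant A = 8.
Z = 4 if X >= 0 else 6  [with X=-3]  = 6
C = Z - 3*X + 5  [with Z=6, X=-3]  = 20
W = -2*X + A - 1  [with X=-3, A=8]  = 13
E = -2*A - 2*C - W  [with A=8, C=20, W=13]  = -69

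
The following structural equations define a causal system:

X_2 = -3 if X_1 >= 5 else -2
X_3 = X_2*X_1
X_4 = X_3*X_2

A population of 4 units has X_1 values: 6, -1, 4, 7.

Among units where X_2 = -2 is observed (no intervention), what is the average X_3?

Observing X_2=-2 restricts to units where X_2's equation naturally yields -2: X_1 ∈ {-1, 4}. In that subpopulation X_3 = 2, -8, mean -3.

-3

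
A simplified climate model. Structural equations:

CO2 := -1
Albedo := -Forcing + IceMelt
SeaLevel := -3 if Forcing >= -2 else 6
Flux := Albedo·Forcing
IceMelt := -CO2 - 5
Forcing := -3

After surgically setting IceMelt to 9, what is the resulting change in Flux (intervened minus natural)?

The intervention breaks the incoming arrows to IceMelt: IceMelt := -CO2 - 5 no longer applies, and IceMelt = 9.
Albedo = -Forcing + IceMelt  [with Forcing=-3, IceMelt=9]  = 12
Flux = Albedo·Forcing  [with Albedo=12, Forcing=-3]  = -36
Without intervention: IceMelt = -CO2 - 5  [with CO2=-1]  = -4; Albedo = -Forcing + IceMelt  [with Forcing=-3, IceMelt=-4]  = -1; Flux = Albedo·Forcing  [with Albedo=-1, Forcing=-3]  = 3.
Change = -36 − 3 = -39.

-39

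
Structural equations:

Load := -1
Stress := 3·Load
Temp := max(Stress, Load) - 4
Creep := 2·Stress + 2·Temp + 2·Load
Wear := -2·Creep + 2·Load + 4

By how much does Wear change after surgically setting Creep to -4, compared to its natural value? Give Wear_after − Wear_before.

-28

Intervening sets Creep = -4 and removes its equation (Creep := 2·Stress + 2·Temp + 2·Load).
Wear = -2·Creep + 2·Load + 4  [with Creep=-4, Load=-1]  = 10
Without intervention: Stress = 3·Load  [with Load=-1]  = -3; Temp = max(Stress, Load) - 4  [with Stress=-3, Load=-1]  = -5; Creep = 2·Stress + 2·Temp + 2·Load  [with Stress=-3, Temp=-5, Load=-1]  = -18; Wear = -2·Creep + 2·Load + 4  [with Creep=-18, Load=-1]  = 38.
Change = 10 − 38 = -28.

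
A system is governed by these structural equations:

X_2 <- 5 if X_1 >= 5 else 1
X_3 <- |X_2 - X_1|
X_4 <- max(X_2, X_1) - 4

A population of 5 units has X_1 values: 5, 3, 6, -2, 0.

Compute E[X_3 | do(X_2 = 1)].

do(X_2=1) breaks X_2's dependence on X_1. With X_2=1 fixed, X_3 across the units is 4, 2, 5, 3, 1, mean 3.

3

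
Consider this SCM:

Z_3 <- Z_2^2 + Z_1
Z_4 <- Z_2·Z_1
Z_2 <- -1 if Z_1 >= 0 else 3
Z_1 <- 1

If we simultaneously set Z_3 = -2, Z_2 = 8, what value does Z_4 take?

8

The joint intervention fixes Z_3 = -2, Z_2 = 8, removing each variable's own equation.
Z_4 = Z_2·Z_1  [with Z_2=8, Z_1=1]  = 8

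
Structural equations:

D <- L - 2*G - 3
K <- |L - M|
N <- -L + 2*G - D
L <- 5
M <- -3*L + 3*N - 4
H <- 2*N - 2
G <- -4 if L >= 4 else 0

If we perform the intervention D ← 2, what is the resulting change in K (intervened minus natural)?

-24

The intervention breaks the incoming arrows to D: D <- L - 2*G - 3 no longer applies, and D = 2.
G = -4 if L >= 4 else 0  [with L=5]  = -4
N = -L + 2*G - D  [with L=5, G=-4, D=2]  = -15
M = -3*L + 3*N - 4  [with L=5, N=-15]  = -64
K = |L - M|  [with L=5, M=-64]  = 69
Without intervention: G = -4 if L >= 4 else 0  [with L=5]  = -4; D = L - 2*G - 3  [with L=5, G=-4]  = 10; N = -L + 2*G - D  [with L=5, G=-4, D=10]  = -23; M = -3*L + 3*N - 4  [with L=5, N=-23]  = -88; K = |L - M|  [with L=5, M=-88]  = 93.
Change = 69 − 93 = -24.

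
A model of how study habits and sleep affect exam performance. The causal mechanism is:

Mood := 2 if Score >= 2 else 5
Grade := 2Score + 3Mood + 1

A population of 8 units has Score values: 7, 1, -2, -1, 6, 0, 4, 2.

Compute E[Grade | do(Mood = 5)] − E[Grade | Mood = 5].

Under do(Mood=5), Mood's equation is replaced by Mood=5 for every unit. Per-unit Grade: 30, 18, 12, 14, 28, 16, 24, 20. Mean = 20.25.
E[Grade|Mood=5] averages over only the 4 units with Mood=5 (Score = 1, -2, -1, 0): Grade = 18, 12, 14, 16, mean 15.
Difference = 20.25 − 15 = 5.25.

5.25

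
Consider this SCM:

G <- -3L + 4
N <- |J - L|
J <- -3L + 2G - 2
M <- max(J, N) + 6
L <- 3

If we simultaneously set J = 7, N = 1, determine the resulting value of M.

Setting J = 7, N = 1 by intervention discards those variables' equations.
M = max(J, N) + 6  [with J=7, N=1]  = 13

13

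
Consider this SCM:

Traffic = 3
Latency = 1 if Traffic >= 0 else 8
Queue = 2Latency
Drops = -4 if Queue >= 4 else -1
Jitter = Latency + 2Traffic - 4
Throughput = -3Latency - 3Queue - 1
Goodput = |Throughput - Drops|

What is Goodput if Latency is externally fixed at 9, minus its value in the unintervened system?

Under do(Latency=9), the mechanism Latency = 1 if Traffic >= 0 else 8 is discarded; Latency is fixed at 9.
Queue = 2Latency  [with Latency=9]  = 18
Drops = -4 if Queue >= 4 else -1  [with Queue=18]  = -4
Throughput = -3Latency - 3Queue - 1  [with Latency=9, Queue=18]  = -82
Goodput = |Throughput - Drops|  [with Throughput=-82, Drops=-4]  = 78
Without intervention: Latency = 1 if Traffic >= 0 else 8  [with Traffic=3]  = 1; Queue = 2Latency  [with Latency=1]  = 2; Drops = -4 if Queue >= 4 else -1  [with Queue=2]  = -1; Throughput = -3Latency - 3Queue - 1  [with Latency=1, Queue=2]  = -10; Goodput = |Throughput - Drops|  [with Throughput=-10, Drops=-1]  = 9.
Change = 78 − 9 = 69.

69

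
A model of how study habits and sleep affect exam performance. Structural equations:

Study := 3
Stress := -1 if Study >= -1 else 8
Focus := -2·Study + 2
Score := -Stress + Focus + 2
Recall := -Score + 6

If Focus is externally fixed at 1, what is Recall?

2

do(Focus=1) replaces the equation Focus := -2·Study + 2 with the constant Focus = 1.
Stress = -1 if Study >= -1 else 8  [with Study=3]  = -1
Score = -Stress + Focus + 2  [with Stress=-1, Focus=1]  = 4
Recall = -Score + 6  [with Score=4]  = 2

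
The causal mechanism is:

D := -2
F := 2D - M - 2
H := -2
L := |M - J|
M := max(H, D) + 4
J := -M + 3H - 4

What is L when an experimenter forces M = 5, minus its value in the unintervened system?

do(M=5) replaces the equation M := max(H, D) + 4 with the constant M = 5.
J = -M + 3H - 4  [with M=5, H=-2]  = -15
L = |M - J|  [with M=5, J=-15]  = 20
Without intervention: M = max(H, D) + 4  [with H=-2, D=-2]  = 2; J = -M + 3H - 4  [with M=2, H=-2]  = -12; L = |M - J|  [with M=2, J=-12]  = 14.
Change = 20 − 14 = 6.

6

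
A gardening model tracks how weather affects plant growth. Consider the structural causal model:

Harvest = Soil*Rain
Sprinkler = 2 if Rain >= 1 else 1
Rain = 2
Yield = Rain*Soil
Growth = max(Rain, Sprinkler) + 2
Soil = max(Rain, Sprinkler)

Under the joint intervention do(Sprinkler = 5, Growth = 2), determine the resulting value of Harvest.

The joint intervention fixes Sprinkler = 5, Growth = 2, removing each variable's own equation.
Soil = max(Rain, Sprinkler)  [with Rain=2, Sprinkler=5]  = 5
Harvest = Soil*Rain  [with Soil=5, Rain=2]  = 10

10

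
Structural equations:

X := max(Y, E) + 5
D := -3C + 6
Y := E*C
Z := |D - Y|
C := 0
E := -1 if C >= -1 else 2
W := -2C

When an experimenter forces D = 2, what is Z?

2

do(D=2) replaces the equation D := -3C + 6 with the constant D = 2.
E = -1 if C >= -1 else 2  [with C=0]  = -1
Y = E*C  [with E=-1, C=0]  = 0
Z = |D - Y|  [with D=2, Y=0]  = 2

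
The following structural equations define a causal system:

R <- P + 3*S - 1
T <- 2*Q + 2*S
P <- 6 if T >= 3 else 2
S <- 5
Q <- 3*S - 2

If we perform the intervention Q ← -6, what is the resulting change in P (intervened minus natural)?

Under do(Q=-6), the mechanism Q <- 3*S - 2 is discarded; Q is fixed at -6.
T = 2*Q + 2*S  [with Q=-6, S=5]  = -2
P = 6 if T >= 3 else 2  [with T=-2]  = 2
Without intervention: Q = 3*S - 2  [with S=5]  = 13; T = 2*Q + 2*S  [with Q=13, S=5]  = 36; P = 6 if T >= 3 else 2  [with T=36]  = 6.
Change = 2 − 6 = -4.

-4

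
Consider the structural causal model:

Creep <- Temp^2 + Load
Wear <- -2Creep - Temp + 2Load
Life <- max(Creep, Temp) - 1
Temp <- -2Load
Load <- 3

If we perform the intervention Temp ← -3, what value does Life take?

11

do(Temp=-3) replaces the equation Temp <- -2Load with the constant Temp = -3.
Creep = Temp^2 + Load  [with Temp=-3, Load=3]  = 12
Life = max(Creep, Temp) - 1  [with Creep=12, Temp=-3]  = 11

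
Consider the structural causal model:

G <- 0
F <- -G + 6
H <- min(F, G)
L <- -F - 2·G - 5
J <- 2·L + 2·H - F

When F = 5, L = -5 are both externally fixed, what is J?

Setting F = 5, L = -5 by intervention discards those variables' equations.
H = min(F, G)  [with F=5, G=0]  = 0
J = 2·L + 2·H - F  [with L=-5, H=0, F=5]  = -15

-15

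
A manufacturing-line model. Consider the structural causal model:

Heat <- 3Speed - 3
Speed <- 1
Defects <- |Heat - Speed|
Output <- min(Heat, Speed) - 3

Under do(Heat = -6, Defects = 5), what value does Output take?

-9

Setting Heat = -6, Defects = 5 by intervention discards those variables' equations.
Output = min(Heat, Speed) - 3  [with Heat=-6, Speed=1]  = -9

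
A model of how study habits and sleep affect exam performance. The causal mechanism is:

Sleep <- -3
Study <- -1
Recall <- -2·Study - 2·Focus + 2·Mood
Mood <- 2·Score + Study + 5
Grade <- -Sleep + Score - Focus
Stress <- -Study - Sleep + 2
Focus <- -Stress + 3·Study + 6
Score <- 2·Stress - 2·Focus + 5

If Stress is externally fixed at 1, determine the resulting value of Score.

do(Stress=1) replaces the equation Stress <- -Study - Sleep + 2 with the constant Stress = 1.
Focus = -Stress + 3·Study + 6  [with Stress=1, Study=-1]  = 2
Score = 2·Stress - 2·Focus + 5  [with Stress=1, Focus=2]  = 3

3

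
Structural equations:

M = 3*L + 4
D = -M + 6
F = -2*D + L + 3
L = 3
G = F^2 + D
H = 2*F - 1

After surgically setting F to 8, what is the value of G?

57

Intervening sets F = 8 and removes its equation (F = -2*D + L + 3).
M = 3*L + 4  [with L=3]  = 13
D = -M + 6  [with M=13]  = -7
G = F^2 + D  [with F=8, D=-7]  = 57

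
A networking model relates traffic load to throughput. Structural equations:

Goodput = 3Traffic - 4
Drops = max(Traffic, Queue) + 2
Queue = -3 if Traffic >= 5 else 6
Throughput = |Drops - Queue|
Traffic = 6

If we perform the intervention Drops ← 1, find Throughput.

The intervention breaks the incoming arrows to Drops: Drops = max(Traffic, Queue) + 2 no longer applies, and Drops = 1.
Queue = -3 if Traffic >= 5 else 6  [with Traffic=6]  = -3
Throughput = |Drops - Queue|  [with Drops=1, Queue=-3]  = 4

4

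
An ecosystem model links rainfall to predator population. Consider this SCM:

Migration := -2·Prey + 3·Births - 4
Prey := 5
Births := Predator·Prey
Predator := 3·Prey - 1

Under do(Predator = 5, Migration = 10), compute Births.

The joint intervention fixes Predator = 5, Migration = 10, removing each variable's own equation.
Births = Predator·Prey  [with Predator=5, Prey=5]  = 25

25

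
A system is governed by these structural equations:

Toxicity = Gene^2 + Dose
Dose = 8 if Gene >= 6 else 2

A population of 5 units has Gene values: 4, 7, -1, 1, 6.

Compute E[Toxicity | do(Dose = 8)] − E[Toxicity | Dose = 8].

The intervention sets Dose=8 in all 5 units regardless of Gene. Recomputing Toxicity per unit gives 24, 57, 9, 9, 44; average 28.6.
E[Toxicity|Dose=8] averages over only the 2 units with Dose=8 (Gene = 7, 6): Toxicity = 57, 44, mean 50.5.
Difference = 28.6 − 50.5 = -21.9.

-21.9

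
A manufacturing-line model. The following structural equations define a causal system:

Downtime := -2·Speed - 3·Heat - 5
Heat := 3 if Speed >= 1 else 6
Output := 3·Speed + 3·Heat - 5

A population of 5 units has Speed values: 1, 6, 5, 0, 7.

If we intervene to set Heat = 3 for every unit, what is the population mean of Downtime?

Under do(Heat=3), Heat's equation is replaced by Heat=3 for every unit. Per-unit Downtime: -16, -26, -24, -14, -28. Mean = -21.6.

-21.6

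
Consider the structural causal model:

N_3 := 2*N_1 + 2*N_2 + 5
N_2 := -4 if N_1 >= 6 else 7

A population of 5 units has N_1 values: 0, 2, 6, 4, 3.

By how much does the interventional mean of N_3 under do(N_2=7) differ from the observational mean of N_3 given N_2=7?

1.5

The intervention sets N_2=7 in all 5 units regardless of N_1. Recomputing N_3 per unit gives 19, 23, 31, 27, 25; average 25.
Conditioning on N_2=7 selects the 4 unit(s) with N_1 ∈ {0, 2, 4, 3}. Their N_3 values: 19, 23, 27, 25. Mean = 23.5.
Difference = 25 − 23.5 = 1.5.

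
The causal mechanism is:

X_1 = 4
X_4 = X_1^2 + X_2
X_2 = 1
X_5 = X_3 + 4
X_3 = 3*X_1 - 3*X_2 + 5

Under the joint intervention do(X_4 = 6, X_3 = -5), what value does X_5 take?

-1

The joint intervention fixes X_4 = 6, X_3 = -5, removing each variable's own equation.
X_5 = X_3 + 4  [with X_3=-5]  = -1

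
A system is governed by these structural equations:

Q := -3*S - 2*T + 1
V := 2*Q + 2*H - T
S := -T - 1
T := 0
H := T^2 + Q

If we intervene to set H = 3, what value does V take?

14

Intervening sets H = 3 and removes its equation (H := T^2 + Q).
S = -T - 1  [with T=0]  = -1
Q = -3*S - 2*T + 1  [with S=-1, T=0]  = 4
V = 2*Q + 2*H - T  [with Q=4, H=3, T=0]  = 14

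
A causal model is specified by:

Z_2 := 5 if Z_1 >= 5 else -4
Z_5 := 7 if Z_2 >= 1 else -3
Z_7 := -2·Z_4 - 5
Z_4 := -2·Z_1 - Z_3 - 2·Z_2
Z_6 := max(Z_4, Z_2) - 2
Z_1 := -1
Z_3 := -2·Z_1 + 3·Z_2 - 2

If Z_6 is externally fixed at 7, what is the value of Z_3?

-12

do(Z_6=7) replaces the equation Z_6 := max(Z_4, Z_2) - 2 with the constant Z_6 = 7.
Z_3 is not downstream of the intervention, so its value is determined by the original equations.
Z_2 = 5 if Z_1 >= 5 else -4  [with Z_1=-1]  = -4
Z_3 = -2·Z_1 + 3·Z_2 - 2  [with Z_1=-1, Z_2=-4]  = -12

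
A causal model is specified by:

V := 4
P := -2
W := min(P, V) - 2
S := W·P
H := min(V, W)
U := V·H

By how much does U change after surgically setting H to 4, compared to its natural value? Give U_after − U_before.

The intervention breaks the incoming arrows to H: H := min(V, W) no longer applies, and H = 4.
U = V·H  [with V=4, H=4]  = 16
Without intervention: W = min(P, V) - 2  [with P=-2, V=4]  = -4; H = min(V, W)  [with V=4, W=-4]  = -4; U = V·H  [with V=4, H=-4]  = -16.
Change = 16 − (-16) = 32.

32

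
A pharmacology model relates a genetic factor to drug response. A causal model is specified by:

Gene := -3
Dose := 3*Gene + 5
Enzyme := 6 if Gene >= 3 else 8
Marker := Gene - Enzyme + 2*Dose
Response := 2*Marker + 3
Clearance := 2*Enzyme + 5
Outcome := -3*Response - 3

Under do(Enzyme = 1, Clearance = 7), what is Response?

The joint intervention fixes Enzyme = 1, Clearance = 7, removing each variable's own equation.
Dose = 3*Gene + 5  [with Gene=-3]  = -4
Marker = Gene - Enzyme + 2*Dose  [with Gene=-3, Enzyme=1, Dose=-4]  = -12
Response = 2*Marker + 3  [with Marker=-12]  = -21

-21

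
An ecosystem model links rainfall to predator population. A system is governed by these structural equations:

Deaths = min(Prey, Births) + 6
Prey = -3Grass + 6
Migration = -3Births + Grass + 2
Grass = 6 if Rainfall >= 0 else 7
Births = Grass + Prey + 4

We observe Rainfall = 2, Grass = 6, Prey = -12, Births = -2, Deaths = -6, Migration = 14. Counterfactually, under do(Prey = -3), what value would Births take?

7

The intervention breaks the incoming arrows to Prey: Prey = -3Grass + 6 no longer applies, and Prey = -3.
Grass = 6 if Rainfall >= 0 else 7  [with Rainfall=2]  = 6
Births = Grass + Prey + 4  [with Grass=6, Prey=-3]  = 7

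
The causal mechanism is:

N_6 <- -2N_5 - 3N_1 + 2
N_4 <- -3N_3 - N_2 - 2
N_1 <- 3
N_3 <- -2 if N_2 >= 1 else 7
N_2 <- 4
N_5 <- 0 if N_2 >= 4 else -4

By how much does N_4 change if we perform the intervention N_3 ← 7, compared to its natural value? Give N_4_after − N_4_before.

The intervention breaks the incoming arrows to N_3: N_3 <- -2 if N_2 >= 1 else 7 no longer applies, and N_3 = 7.
N_4 = -3N_3 - N_2 - 2  [with N_3=7, N_2=4]  = -27
Without intervention: N_3 = -2 if N_2 >= 1 else 7  [with N_2=4]  = -2; N_4 = -3N_3 - N_2 - 2  [with N_3=-2, N_2=4]  = 0.
Change = -27 − 0 = -27.

-27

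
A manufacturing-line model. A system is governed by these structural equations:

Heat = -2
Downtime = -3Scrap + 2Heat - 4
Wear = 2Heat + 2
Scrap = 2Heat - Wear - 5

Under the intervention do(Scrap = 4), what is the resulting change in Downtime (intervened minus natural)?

The intervention breaks the incoming arrows to Scrap: Scrap = 2Heat - Wear - 5 no longer applies, and Scrap = 4.
Downtime = -3Scrap + 2Heat - 4  [with Scrap=4, Heat=-2]  = -20
Without intervention: Wear = 2Heat + 2  [with Heat=-2]  = -2; Scrap = 2Heat - Wear - 5  [with Heat=-2, Wear=-2]  = -7; Downtime = -3Scrap + 2Heat - 4  [with Scrap=-7, Heat=-2]  = 13.
Change = -20 − 13 = -33.

-33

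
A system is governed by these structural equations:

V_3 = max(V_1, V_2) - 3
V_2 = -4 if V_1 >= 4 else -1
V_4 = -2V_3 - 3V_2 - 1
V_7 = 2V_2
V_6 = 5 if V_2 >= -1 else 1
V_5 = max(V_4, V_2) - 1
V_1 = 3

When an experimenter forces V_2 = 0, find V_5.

do(V_2=0) replaces the equation V_2 = -4 if V_1 >= 4 else -1 with the constant V_2 = 0.
V_3 = max(V_1, V_2) - 3  [with V_1=3, V_2=0]  = 0
V_4 = -2V_3 - 3V_2 - 1  [with V_3=0, V_2=0]  = -1
V_5 = max(V_4, V_2) - 1  [with V_4=-1, V_2=0]  = -1

-1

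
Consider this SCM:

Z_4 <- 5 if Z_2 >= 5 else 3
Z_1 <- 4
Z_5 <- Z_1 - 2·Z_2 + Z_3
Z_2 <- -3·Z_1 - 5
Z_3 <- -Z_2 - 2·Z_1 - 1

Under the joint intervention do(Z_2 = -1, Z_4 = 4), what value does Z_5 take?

Setting Z_2 = -1, Z_4 = 4 by intervention discards those variables' equations.
Z_3 = -Z_2 - 2·Z_1 - 1  [with Z_2=-1, Z_1=4]  = -8
Z_5 = Z_1 - 2·Z_2 + Z_3  [with Z_1=4, Z_2=-1, Z_3=-8]  = -2

-2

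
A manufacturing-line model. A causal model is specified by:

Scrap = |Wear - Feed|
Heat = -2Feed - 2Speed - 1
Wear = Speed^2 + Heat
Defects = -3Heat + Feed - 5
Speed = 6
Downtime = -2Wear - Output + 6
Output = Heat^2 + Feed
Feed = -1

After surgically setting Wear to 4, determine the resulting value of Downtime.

do(Wear=4) replaces the equation Wear = Speed^2 + Heat with the constant Wear = 4.
Heat = -2Feed - 2Speed - 1  [with Feed=-1, Speed=6]  = -11
Output = Heat^2 + Feed  [with Heat=-11, Feed=-1]  = 120
Downtime = -2Wear - Output + 6  [with Wear=4, Output=120]  = -122

-122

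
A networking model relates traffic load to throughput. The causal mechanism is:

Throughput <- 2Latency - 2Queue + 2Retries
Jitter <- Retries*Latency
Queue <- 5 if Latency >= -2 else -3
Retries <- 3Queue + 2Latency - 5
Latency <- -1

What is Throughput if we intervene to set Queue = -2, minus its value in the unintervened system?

-28

do(Queue=-2) replaces the equation Queue <- 5 if Latency >= -2 else -3 with the constant Queue = -2.
Retries = 3Queue + 2Latency - 5  [with Queue=-2, Latency=-1]  = -13
Throughput = 2Latency - 2Queue + 2Retries  [with Latency=-1, Queue=-2, Retries=-13]  = -24
Without intervention: Queue = 5 if Latency >= -2 else -3  [with Latency=-1]  = 5; Retries = 3Queue + 2Latency - 5  [with Queue=5, Latency=-1]  = 8; Throughput = 2Latency - 2Queue + 2Retries  [with Latency=-1, Queue=5, Retries=8]  = 4.
Change = -24 − 4 = -28.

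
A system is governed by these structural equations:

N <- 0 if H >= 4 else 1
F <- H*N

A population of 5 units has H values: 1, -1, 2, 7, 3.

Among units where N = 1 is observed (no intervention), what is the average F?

E[F|N=1] averages over only the 4 units with N=1 (H = 1, -1, 2, 3): F = 1, -1, 2, 3, mean 1.25.

1.25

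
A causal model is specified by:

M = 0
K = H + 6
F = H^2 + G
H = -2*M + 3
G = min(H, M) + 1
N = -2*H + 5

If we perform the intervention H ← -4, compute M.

0

Under do(H=-4), the mechanism H = -2*M + 3 is discarded; H is fixed at -4.
M is not downstream of the intervention, so its value is determined by the original equations.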